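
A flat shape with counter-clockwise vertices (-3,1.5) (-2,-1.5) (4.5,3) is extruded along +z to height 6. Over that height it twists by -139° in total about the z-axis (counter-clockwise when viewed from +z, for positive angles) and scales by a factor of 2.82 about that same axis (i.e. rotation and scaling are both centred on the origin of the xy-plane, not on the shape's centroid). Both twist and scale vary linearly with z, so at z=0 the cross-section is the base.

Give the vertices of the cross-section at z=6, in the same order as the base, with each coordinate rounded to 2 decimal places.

Cross-section at z=6: (9.16,2.36) (1.48,6.89) (-4.03,-14.71)

t = z/height = 6/6 = 1
s = 1 + (scale-1)·z/height = 1 + (2.82-1)·6/6 = 2.820000
θ = twist·z/height = -139°·6/6 = -139.0000° = -2.426008 rad
cos θ = -0.754710, sin θ = -0.656059 (intermediates below are computed at full precision and shown rounded to 5 d.p.)
v1: (-3,1.5) → rotate → (3.24822,0.83611) → ×s → (9.15997,2.35784) → (9.16,2.36)
v2: (-2,-1.5) → rotate → (0.52533,2.44418) → ×s → (1.48143,6.89259) → (1.48,6.89)
v3: (4.5,3) → rotate → (-1.42802,-5.21639) → ×s → (-4.02701,-14.71023) → (-4.03,-14.71)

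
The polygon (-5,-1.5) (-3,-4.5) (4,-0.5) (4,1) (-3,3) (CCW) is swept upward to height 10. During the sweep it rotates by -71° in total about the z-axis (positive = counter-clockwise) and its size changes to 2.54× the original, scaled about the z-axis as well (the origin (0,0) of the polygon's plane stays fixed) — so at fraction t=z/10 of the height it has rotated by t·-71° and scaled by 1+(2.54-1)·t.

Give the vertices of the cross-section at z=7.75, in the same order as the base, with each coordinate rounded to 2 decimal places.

t = z/height = 7.75/10 = 0.775
s = 1 + (scale-1)·z/height = 1 + (2.54-1)·7.75/10 = 2.193500
θ = twist·z/height = -71°·7.75/10 = -55.0250° = -0.960367 rad
cos θ = 0.573219, sin θ = -0.819402 (intermediates below are computed at full precision and shown rounded to 5 d.p.)
v1: (-5,-1.5) → rotate → (-4.09520,3.23718) → ×s → (-8.98282,7.10076) → (-8.98,7.10)
v2: (-3,-4.5) → rotate → (-5.40697,-0.12128) → ×s → (-11.86018,-0.26602) → (-11.86,-0.27)
v3: (4,-0.5) → rotate → (1.88317,-3.56422) → ×s → (4.13074,-7.81811) → (4.13,-7.82)
v4: (4,1) → rotate → (3.11228,-2.70439) → ×s → (6.82678,-5.93208) → (6.83,-5.93)
v5: (-3,3) → rotate → (0.73855,4.17786) → ×s → (1.62001,9.16414) → (1.62,9.16)

Cross-section at z=7.75: (-8.98,7.10) (-11.86,-0.27) (4.13,-7.82) (6.83,-5.93) (1.62,9.16)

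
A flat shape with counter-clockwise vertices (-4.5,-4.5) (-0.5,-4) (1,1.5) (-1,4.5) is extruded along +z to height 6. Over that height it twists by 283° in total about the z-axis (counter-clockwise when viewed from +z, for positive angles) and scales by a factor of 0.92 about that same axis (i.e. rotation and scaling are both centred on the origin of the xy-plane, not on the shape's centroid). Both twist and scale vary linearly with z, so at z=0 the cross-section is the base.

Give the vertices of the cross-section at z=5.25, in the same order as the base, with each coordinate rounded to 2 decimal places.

t = z/height = 5.25/6 = 0.875
s = 1 + (scale-1)·z/height = 1 + (0.92-1)·5.25/6 = 0.930000
θ = twist·z/height = 283°·5.25/6 = 247.6250° = 4.321872 rad
cos θ = -0.380667, sin θ = -0.924712 (intermediates below are computed at full precision and shown rounded to 5 d.p.)
v1: (-4.5,-4.5) → rotate → (-2.44820,5.87421) → ×s → (-2.27683,5.46301) → (-2.28,5.46)
v2: (-0.5,-4) → rotate → (-3.50852,1.98502) → ×s → (-3.26292,1.84607) → (-3.26,1.85)
v3: (1,1.5) → rotate → (1.00640,-1.49571) → ×s → (0.93595,-1.39101) → (0.94,-1.39)
v4: (-1,4.5) → rotate → (4.54187,-0.78829) → ×s → (4.22394,-0.73311) → (4.22,-0.73)

Cross-section at z=5.25: (-2.28,5.46) (-3.26,1.85) (0.94,-1.39) (4.22,-0.73)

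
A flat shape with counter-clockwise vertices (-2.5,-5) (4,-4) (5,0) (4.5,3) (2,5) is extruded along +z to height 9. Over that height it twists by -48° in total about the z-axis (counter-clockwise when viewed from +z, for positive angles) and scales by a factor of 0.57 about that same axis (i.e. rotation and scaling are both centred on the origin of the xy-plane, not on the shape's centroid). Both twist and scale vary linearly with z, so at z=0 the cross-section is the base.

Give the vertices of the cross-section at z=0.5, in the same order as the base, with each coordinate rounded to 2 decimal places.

Cross-section at z=0.5: (-2.66,-4.76) (3.72,-4.08) (4.88,-0.23) (4.52,2.72) (2.18,4.78)

t = z/height = 0.5/9 = 0.0555556
s = 1 + (scale-1)·z/height = 1 + (0.57-1)·0.5/9 = 0.976111
θ = twist·z/height = -48°·0.5/9 = -2.6667° = -0.046542 rad
cos θ = 0.998917, sin θ = -0.046525 (intermediates below are computed at full precision and shown rounded to 5 d.p.)
v1: (-2.5,-5) → rotate → (-2.72992,-4.87827) → ×s → (-2.66470,-4.76174) → (-2.66,-4.76)
v2: (4,-4) → rotate → (3.80957,-4.18177) → ×s → (3.71856,-4.08187) → (3.72,-4.08)
v3: (5,0) → rotate → (4.99459,-0.23263) → ×s → (4.87527,-0.22707) → (4.88,-0.23)
v4: (4.5,3) → rotate → (4.63470,2.78739) → ×s → (4.52399,2.72080) → (4.52,2.72)
v5: (2,5) → rotate → (2.23046,4.90153) → ×s → (2.17718,4.78444) → (2.18,4.78)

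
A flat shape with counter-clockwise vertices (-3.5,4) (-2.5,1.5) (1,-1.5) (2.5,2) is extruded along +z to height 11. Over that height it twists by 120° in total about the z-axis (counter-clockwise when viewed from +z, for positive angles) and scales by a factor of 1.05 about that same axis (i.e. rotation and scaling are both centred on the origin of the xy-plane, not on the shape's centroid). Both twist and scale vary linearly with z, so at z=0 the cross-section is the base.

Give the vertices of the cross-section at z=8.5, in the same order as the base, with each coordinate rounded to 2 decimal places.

Cross-section at z=8.5: (-3.98,-3.83) (-1.43,-2.67) (1.51,1.11) (-2.20,2.49)

t = z/height = 8.5/11 = 0.772727
s = 1 + (scale-1)·z/height = 1 + (1.05-1)·8.5/11 = 1.038636
θ = twist·z/height = 120°·8.5/11 = 92.7273° = 1.618396 rad
cos θ = -0.047582, sin θ = 0.998867 (intermediates below are computed at full precision and shown rounded to 5 d.p.)
v1: (-3.5,4) → rotate → (-3.82893,-3.68636) → ×s → (-3.97687,-3.82879) → (-3.98,-3.83)
v2: (-2.5,1.5) → rotate → (-1.37935,-2.56854) → ×s → (-1.43264,-2.66778) → (-1.43,-2.67)
v3: (1,-1.5) → rotate → (1.45072,1.07024) → ×s → (1.50677,1.11159) → (1.51,1.11)
v4: (2.5,2) → rotate → (-2.11669,2.40200) → ×s → (-2.19847,2.49481) → (-2.20,2.49)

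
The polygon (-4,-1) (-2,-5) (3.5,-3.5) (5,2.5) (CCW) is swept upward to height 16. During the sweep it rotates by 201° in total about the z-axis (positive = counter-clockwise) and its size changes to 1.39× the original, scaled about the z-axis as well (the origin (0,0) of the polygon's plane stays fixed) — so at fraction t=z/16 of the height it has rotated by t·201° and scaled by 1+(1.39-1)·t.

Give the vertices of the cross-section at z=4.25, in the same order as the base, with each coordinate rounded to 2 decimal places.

t = z/height = 4.25/16 = 0.265625
s = 1 + (scale-1)·z/height = 1 + (1.39-1)·4.25/16 = 1.103594
θ = twist·z/height = 201°·4.25/16 = 53.3906° = 0.931842 rad
cos θ = 0.596356, sin θ = 0.802720 (intermediates below are computed at full precision and shown rounded to 5 d.p.)
v1: (-4,-1) → rotate → (-1.58271,-3.80724) → ×s → (-1.74666,-4.20164) → (-1.75,-4.20)
v2: (-2,-5) → rotate → (2.82089,-4.58722) → ×s → (3.11311,-5.06243) → (3.11,-5.06)
v3: (3.5,-3.5) → rotate → (4.89677,0.72227) → ×s → (5.40404,0.79710) → (5.40,0.80)
v4: (5,2.5) → rotate → (0.97498,5.50449) → ×s → (1.07598,6.07472) → (1.08,6.07)

Cross-section at z=4.25: (-1.75,-4.20) (3.11,-5.06) (5.40,0.80) (1.08,6.07)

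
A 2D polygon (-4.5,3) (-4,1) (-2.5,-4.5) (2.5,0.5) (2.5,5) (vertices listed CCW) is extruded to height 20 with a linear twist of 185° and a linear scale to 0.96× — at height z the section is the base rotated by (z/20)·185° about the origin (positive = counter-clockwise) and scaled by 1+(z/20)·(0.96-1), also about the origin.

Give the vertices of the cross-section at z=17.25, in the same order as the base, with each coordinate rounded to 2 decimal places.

Cross-section at z=17.25: (3.06,-4.23) (3.28,-2.25) (3.78,3.23) (-2.43,0.39) (-3.95,-3.68)

t = z/height = 17.25/20 = 0.8625
s = 1 + (scale-1)·z/height = 1 + (0.96-1)·17.25/20 = 0.965500
θ = twist·z/height = 185°·17.25/20 = 159.5625° = 2.784891 rad
cos θ = -0.937054, sin θ = 0.349185 (intermediates below are computed at full precision and shown rounded to 5 d.p.)
v1: (-4.5,3) → rotate → (3.16919,-4.38250) → ×s → (3.05985,-4.23130) → (3.06,-4.23)
v2: (-4,1) → rotate → (3.39903,-2.33380) → ×s → (3.28176,-2.25328) → (3.28,-2.25)
v3: (-2.5,-4.5) → rotate → (3.91397,3.34378) → ×s → (3.77894,3.22842) → (3.78,3.23)
v4: (2.5,0.5) → rotate → (-2.51723,0.40444) → ×s → (-2.43038,0.39048) → (-2.43,0.39)
v5: (2.5,5) → rotate → (-4.08856,-3.81230) → ×s → (-3.94751,-3.68078) → (-3.95,-3.68)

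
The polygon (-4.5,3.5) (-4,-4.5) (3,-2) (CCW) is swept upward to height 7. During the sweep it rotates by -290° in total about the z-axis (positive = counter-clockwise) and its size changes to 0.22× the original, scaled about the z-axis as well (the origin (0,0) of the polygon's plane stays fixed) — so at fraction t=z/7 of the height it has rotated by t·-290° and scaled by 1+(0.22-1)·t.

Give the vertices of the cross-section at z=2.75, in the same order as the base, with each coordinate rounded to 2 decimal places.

Cross-section at z=2.75: (3.48,1.87) (-1.73,3.80) (-2.11,-1.34)

t = z/height = 2.75/7 = 0.392857
s = 1 + (scale-1)·z/height = 1 + (0.22-1)·2.75/7 = 0.693571
θ = twist·z/height = -290°·2.75/7 = -113.9286° = -1.988429 rad
cos θ = -0.405597, sin θ = -0.914052 (intermediates below are computed at full precision and shown rounded to 5 d.p.)
v1: (-4.5,3.5) → rotate → (5.02437,2.69364) → ×s → (3.48476,1.86823) → (3.48,1.87)
v2: (-4,-4.5) → rotate → (-2.49084,5.48140) → ×s → (-1.72758,3.80174) → (-1.73,3.80)
v3: (3,-2) → rotate → (-3.04490,-1.93096) → ×s → (-2.11185,-1.33926) → (-2.11,-1.34)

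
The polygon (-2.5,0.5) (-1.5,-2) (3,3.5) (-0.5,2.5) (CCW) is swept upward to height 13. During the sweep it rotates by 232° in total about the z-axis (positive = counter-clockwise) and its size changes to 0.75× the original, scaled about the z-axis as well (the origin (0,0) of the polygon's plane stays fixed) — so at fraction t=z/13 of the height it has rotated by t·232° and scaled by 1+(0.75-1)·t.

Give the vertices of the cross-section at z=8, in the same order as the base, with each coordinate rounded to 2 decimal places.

Cross-section at z=8: (1.43,-1.62) (2.03,0.58) (-3.81,-0.82) (-0.94,-1.94)

t = z/height = 8/13 = 0.615385
s = 1 + (scale-1)·z/height = 1 + (0.75-1)·8/13 = 0.846154
θ = twist·z/height = 232°·8/13 = 142.7692° = 2.491793 rad
cos θ = -0.796205, sin θ = 0.605027 (intermediates below are computed at full precision and shown rounded to 5 d.p.)
v1: (-2.5,0.5) → rotate → (1.68800,-1.91067) → ×s → (1.42831,-1.61672) → (1.43,-1.62)
v2: (-1.5,-2) → rotate → (2.40436,0.68487) → ×s → (2.03446,0.57951) → (2.03,0.58)
v3: (3,3.5) → rotate → (-4.50621,-0.97164) → ×s → (-3.81295,-0.82215) → (-3.81,-0.82)
v4: (-0.5,2.5) → rotate → (-1.11446,-2.29303) → ×s → (-0.94301,-1.94025) → (-0.94,-1.94)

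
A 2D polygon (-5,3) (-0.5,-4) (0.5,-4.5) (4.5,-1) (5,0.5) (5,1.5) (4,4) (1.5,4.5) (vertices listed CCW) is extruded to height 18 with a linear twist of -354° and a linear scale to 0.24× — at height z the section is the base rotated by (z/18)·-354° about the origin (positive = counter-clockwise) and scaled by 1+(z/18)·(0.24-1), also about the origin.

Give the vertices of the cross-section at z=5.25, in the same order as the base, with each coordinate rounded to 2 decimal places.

t = z/height = 5.25/18 = 0.291667
s = 1 + (scale-1)·z/height = 1 + (0.24-1)·5.25/18 = 0.778333
θ = twist·z/height = -354°·5.25/18 = -103.2500° = -1.802052 rad
cos θ = -0.229200, sin θ = -0.973379 (intermediates below are computed at full precision and shown rounded to 5 d.p.)
v1: (-5,3) → rotate → (4.06614,4.17930) → ×s → (3.16481,3.25288) → (3.16,3.25)
v2: (-0.5,-4) → rotate → (-3.77892,1.40349) → ×s → (-2.94126,1.09238) → (-2.94,1.09)
v3: (0.5,-4.5) → rotate → (-4.49481,0.54471) → ×s → (-3.49846,0.42397) → (-3.50,0.42)
v4: (4.5,-1) → rotate → (-2.00478,-4.15101) → ×s → (-1.56039,-3.23087) → (-1.56,-3.23)
v5: (5,0.5) → rotate → (-0.65931,-4.98150) → ×s → (-0.51316,-3.87726) → (-0.51,-3.88)
v6: (5,1.5) → rotate → (0.31407,-5.21070) → ×s → (0.24445,-4.05566) → (0.24,-4.06)
v7: (4,4) → rotate → (2.97672,-4.81032) → ×s → (2.31688,-3.74403) → (2.32,-3.74)
v8: (1.5,4.5) → rotate → (4.03641,-2.49147) → ×s → (3.14167,-1.93919) → (3.14,-1.94)

Cross-section at z=5.25: (3.16,3.25) (-2.94,1.09) (-3.50,0.42) (-1.56,-3.23) (-0.51,-3.88) (0.24,-4.06) (2.32,-3.74) (3.14,-1.94)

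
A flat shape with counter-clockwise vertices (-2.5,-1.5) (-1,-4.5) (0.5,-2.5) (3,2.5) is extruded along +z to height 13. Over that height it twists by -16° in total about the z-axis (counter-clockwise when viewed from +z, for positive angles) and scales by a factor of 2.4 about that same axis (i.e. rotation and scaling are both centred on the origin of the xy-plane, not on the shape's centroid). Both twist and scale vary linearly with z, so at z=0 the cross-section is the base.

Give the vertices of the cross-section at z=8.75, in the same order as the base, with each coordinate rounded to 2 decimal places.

Cross-section at z=8.75: (-5.31,-1.95) (-3.54,-8.22) (0.05,-4.95) (6.63,3.68)

t = z/height = 8.75/13 = 0.673077
s = 1 + (scale-1)·z/height = 1 + (2.4-1)·8.75/13 = 1.942308
θ = twist·z/height = -16°·8.75/13 = -10.7692° = -0.187959 rad
cos θ = 0.982388, sin θ = -0.186854 (intermediates below are computed at full precision and shown rounded to 5 d.p.)
v1: (-2.5,-1.5) → rotate → (-2.73625,-1.00645) → ×s → (-5.31464,-1.95483) → (-5.31,-1.95)
v2: (-1,-4.5) → rotate → (-1.82323,-4.23389) → ×s → (-3.54127,-8.22352) → (-3.54,-8.22)
v3: (0.5,-2.5) → rotate → (0.02406,-2.54940) → ×s → (0.04673,-4.95171) → (0.05,-4.95)
v4: (3,2.5) → rotate → (3.41430,1.89541) → ×s → (6.63162,3.68147) → (6.63,3.68)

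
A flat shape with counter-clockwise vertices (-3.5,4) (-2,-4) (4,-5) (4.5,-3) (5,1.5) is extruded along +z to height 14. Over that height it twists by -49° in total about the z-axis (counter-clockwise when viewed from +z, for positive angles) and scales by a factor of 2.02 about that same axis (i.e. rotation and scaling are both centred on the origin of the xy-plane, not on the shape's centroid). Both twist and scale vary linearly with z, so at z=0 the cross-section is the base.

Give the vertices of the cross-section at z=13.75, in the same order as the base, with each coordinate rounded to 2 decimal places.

Cross-section at z=13.75: (1.29,10.56) (-8.63,-2.36) (-2.11,-12.64) (1.54,-10.72) (8.92,-5.45)

t = z/height = 13.75/14 = 0.982143
s = 1 + (scale-1)·z/height = 1 + (2.02-1)·13.75/14 = 2.001786
θ = twist·z/height = -49°·13.75/14 = -48.1250° = -0.839940 rad
cos θ = 0.667508, sin θ = -0.744603 (intermediates below are computed at full precision and shown rounded to 5 d.p.)
v1: (-3.5,4) → rotate → (0.64213,5.27614) → ×s → (1.28542,10.56170) → (1.29,10.56)
v2: (-2,-4) → rotate → (-4.31343,-1.18083) → ×s → (-8.63456,-2.36376) → (-8.63,-2.36)
v3: (4,-5) → rotate → (-1.05298,-6.31595) → ×s → (-2.10785,-12.64318) → (-2.11,-12.64)
v4: (4.5,-3) → rotate → (0.76998,-5.35324) → ×s → (1.54133,-10.71603) → (1.54,-10.72)
v5: (5,1.5) → rotate → (4.45444,-2.72175) → ×s → (8.91684,-5.44837) → (8.92,-5.45)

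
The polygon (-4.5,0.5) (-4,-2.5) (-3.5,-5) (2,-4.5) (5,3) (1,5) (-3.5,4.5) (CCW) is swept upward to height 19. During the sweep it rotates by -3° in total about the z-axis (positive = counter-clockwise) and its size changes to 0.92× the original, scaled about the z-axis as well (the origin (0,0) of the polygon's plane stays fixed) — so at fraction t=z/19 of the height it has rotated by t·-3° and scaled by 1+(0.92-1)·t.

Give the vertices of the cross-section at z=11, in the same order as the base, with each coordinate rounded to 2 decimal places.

t = z/height = 11/19 = 0.578947
s = 1 + (scale-1)·z/height = 1 + (0.92-1)·11/19 = 0.953684
θ = twist·z/height = -3°·11/19 = -1.7368° = -0.030314 rad
cos θ = 0.999541, sin θ = -0.030309 (intermediates below are computed at full precision and shown rounded to 5 d.p.)
v1: (-4.5,0.5) → rotate → (-4.48278,0.63616) → ×s → (-4.27515,0.60670) → (-4.28,0.61)
v2: (-4,-2.5) → rotate → (-4.07393,-2.37762) → ×s → (-3.88525,-2.26749) → (-3.89,-2.27)
v3: (-3.5,-5) → rotate → (-3.64994,-4.89162) → ×s → (-3.48089,-4.66506) → (-3.48,-4.67)
v4: (2,-4.5) → rotate → (1.86269,-4.55855) → ×s → (1.77642,-4.34742) → (1.78,-4.35)
v5: (5,3) → rotate → (5.08863,2.84708) → ×s → (4.85295,2.71521) → (4.85,2.72)
v6: (1,5) → rotate → (1.15109,4.96739) → ×s → (1.09777,4.73733) → (1.10,4.74)
v7: (-3.5,4.5) → rotate → (-3.36200,4.60401) → ×s → (-3.20629,4.39078) → (-3.21,4.39)

Cross-section at z=11: (-4.28,0.61) (-3.89,-2.27) (-3.48,-4.67) (1.78,-4.35) (4.85,2.72) (1.10,4.74) (-3.21,4.39)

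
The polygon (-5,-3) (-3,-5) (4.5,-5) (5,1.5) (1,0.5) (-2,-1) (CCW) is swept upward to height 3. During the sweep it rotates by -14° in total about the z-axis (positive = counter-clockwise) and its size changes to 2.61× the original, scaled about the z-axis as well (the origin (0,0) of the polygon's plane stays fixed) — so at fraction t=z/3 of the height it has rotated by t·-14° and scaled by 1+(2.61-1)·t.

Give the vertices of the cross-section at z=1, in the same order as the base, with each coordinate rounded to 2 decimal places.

t = z/height = 1/3 = 0.333333
s = 1 + (scale-1)·z/height = 1 + (2.61-1)·1/3 = 1.536667
θ = twist·z/height = -14°·1/3 = -4.6667° = -0.081449 rad
cos θ = 0.996685, sin θ = -0.081359 (intermediates below are computed at full precision and shown rounded to 5 d.p.)
v1: (-5,-3) → rotate → (-5.22750,-2.58326) → ×s → (-8.03293,-3.96961) → (-8.03,-3.97)
v2: (-3,-5) → rotate → (-3.39685,-4.73935) → ×s → (-5.21982,-7.28280) → (-5.22,-7.28)
v3: (4.5,-5) → rotate → (4.07829,-5.34954) → ×s → (6.26697,-8.22046) → (6.27,-8.22)
v4: (5,1.5) → rotate → (5.10546,1.08823) → ×s → (7.84539,1.67225) → (7.85,1.67)
v5: (1,0.5) → rotate → (1.03736,0.41698) → ×s → (1.59408,0.64077) → (1.59,0.64)
v6: (-2,-1) → rotate → (-2.07473,-0.83397) → ×s → (-3.18817,-1.28153) → (-3.19,-1.28)

Cross-section at z=1: (-8.03,-3.97) (-5.22,-7.28) (6.27,-8.22) (7.85,1.67) (1.59,0.64) (-3.19,-1.28)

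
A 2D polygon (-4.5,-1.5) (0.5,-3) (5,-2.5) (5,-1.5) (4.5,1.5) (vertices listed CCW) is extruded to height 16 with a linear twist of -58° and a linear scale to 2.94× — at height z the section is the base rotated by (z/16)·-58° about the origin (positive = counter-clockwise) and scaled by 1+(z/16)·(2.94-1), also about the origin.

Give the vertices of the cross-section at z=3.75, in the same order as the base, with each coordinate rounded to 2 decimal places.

t = z/height = 3.75/16 = 0.234375
s = 1 + (scale-1)·z/height = 1 + (2.94-1)·3.75/16 = 1.454688
θ = twist·z/height = -58°·3.75/16 = -13.5938° = -0.237256 rad
cos θ = 0.971987, sin θ = -0.235036 (intermediates below are computed at full precision and shown rounded to 5 d.p.)
v1: (-4.5,-1.5) → rotate → (-4.72649,-0.40032) → ×s → (-6.87557,-0.58234) → (-6.88,-0.58)
v2: (0.5,-3) → rotate → (-0.21911,-3.03348) → ×s → (-0.31874,-4.41276) → (-0.32,-4.41)
v3: (5,-2.5) → rotate → (4.27234,-3.60515) → ×s → (6.21492,-5.24436) → (6.21,-5.24)
v4: (5,-1.5) → rotate → (4.50738,-2.63316) → ×s → (6.55683,-3.83043) → (6.56,-3.83)
v5: (4.5,1.5) → rotate → (4.72649,0.40032) → ×s → (6.87557,0.58234) → (6.88,0.58)

Cross-section at z=3.75: (-6.88,-0.58) (-0.32,-4.41) (6.21,-5.24) (6.56,-3.83) (6.88,0.58)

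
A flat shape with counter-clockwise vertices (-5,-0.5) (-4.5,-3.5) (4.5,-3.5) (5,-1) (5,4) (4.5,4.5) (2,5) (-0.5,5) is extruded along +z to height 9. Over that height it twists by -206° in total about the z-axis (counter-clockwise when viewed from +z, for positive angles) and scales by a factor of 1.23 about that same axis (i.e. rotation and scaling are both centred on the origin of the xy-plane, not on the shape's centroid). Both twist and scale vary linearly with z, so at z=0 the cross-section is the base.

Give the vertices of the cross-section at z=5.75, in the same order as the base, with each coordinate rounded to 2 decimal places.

Cross-section at z=5.75: (3.38,4.67) (0.43,6.52) (-6.43,-1.19) (-4.67,-3.53) (-0.38,-7.33) (0.43,-7.29) (2.76,-5.52) (4.67,-3.38)

t = z/height = 5.75/9 = 0.638889
s = 1 + (scale-1)·z/height = 1 + (1.23-1)·5.75/9 = 1.146944
θ = twist·z/height = -206°·5.75/9 = -131.6111° = -2.297047 rad
cos θ = -0.664071, sin θ = -0.747669 (intermediates below are computed at full precision and shown rounded to 5 d.p.)
v1: (-5,-0.5) → rotate → (2.94652,4.07038) → ×s → (3.37950,4.66850) → (3.38,4.67)
v2: (-4.5,-3.5) → rotate → (0.37148,5.68876) → ×s → (0.42606,6.52469) → (0.43,6.52)
v3: (4.5,-3.5) → rotate → (-5.60516,-1.04026) → ×s → (-6.42881,-1.19312) → (-6.43,-1.19)
v4: (5,-1) → rotate → (-4.06803,-3.07428) → ×s → (-4.66580,-3.52602) → (-4.67,-3.53)
v5: (5,4) → rotate → (-0.32968,-6.39463) → ×s → (-0.37812,-7.33429) → (-0.38,-7.33)
v6: (4.5,4.5) → rotate → (0.37619,-6.35283) → ×s → (0.43147,-7.28635) → (0.43,-7.29)
v7: (2,5) → rotate → (2.41020,-4.81569) → ×s → (2.76437,-5.52333) → (2.76,-5.52)
v8: (-0.5,5) → rotate → (4.07038,-2.94652) → ×s → (4.66850,-3.37950) → (4.67,-3.38)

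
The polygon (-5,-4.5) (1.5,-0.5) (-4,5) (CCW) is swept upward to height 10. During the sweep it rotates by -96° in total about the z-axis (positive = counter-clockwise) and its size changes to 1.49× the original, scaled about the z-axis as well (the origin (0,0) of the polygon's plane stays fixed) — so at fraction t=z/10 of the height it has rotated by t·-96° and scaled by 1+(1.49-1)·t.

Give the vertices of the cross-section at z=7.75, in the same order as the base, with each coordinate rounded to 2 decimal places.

t = z/height = 7.75/10 = 0.775
s = 1 + (scale-1)·z/height = 1 + (1.49-1)·7.75/10 = 1.379750
θ = twist·z/height = -96°·7.75/10 = -74.4000° = -1.298525 rad
cos θ = 0.268920, sin θ = -0.963163 (intermediates below are computed at full precision and shown rounded to 5 d.p.)
v1: (-5,-4.5) → rotate → (-5.67883,3.60567) → ×s → (-7.83537,4.97493) → (-7.84,4.97)
v2: (1.5,-0.5) → rotate → (-0.07820,-1.57920) → ×s → (-0.10790,-2.17891) → (-0.11,-2.18)
v3: (-4,5) → rotate → (3.74013,5.19725) → ×s → (5.16045,7.17090) → (5.16,7.17)

Cross-section at z=7.75: (-7.84,4.97) (-0.11,-2.18) (5.16,7.17)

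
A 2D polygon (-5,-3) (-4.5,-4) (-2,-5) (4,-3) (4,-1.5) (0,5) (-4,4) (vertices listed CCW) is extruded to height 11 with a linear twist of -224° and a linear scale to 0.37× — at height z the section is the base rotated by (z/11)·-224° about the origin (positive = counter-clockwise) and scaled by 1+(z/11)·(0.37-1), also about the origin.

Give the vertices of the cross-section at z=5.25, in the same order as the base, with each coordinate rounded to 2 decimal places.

Cross-section at z=5.25: (-0.99,3.96) (-1.76,3.82) (-2.94,2.36) (-2.82,-2.07) (-1.82,-2.37) (3.35,-1.02) (3.49,1.86)

t = z/height = 5.25/11 = 0.477273
s = 1 + (scale-1)·z/height = 1 + (0.37-1)·5.25/11 = 0.699318
θ = twist·z/height = -224°·5.25/11 = -106.9091° = -1.865916 rad
cos θ = -0.290854, sin θ = -0.956767 (intermediates below are computed at full precision and shown rounded to 5 d.p.)
v1: (-5,-3) → rotate → (-1.41603,5.65640) → ×s → (-0.99026,3.95562) → (-0.99,3.96)
v2: (-4.5,-4) → rotate → (-2.51823,5.46887) → ×s → (-1.76104,3.82448) → (-1.76,3.82)
v3: (-2,-5) → rotate → (-4.20213,3.36780) → ×s → (-2.93863,2.35517) → (-2.94,2.36)
v4: (4,-3) → rotate → (-4.03372,-2.95451) → ×s → (-2.82085,-2.06614) → (-2.82,-2.07)
v5: (4,-1.5) → rotate → (-2.59857,-3.39079) → ×s → (-1.81723,-2.37124) → (-1.82,-2.37)
v6: (0,5) → rotate → (4.78384,-1.45427) → ×s → (3.34542,-1.01700) → (3.35,-1.02)
v7: (-4,4) → rotate → (4.99049,2.66365) → ×s → (3.48994,1.86274) → (3.49,1.86)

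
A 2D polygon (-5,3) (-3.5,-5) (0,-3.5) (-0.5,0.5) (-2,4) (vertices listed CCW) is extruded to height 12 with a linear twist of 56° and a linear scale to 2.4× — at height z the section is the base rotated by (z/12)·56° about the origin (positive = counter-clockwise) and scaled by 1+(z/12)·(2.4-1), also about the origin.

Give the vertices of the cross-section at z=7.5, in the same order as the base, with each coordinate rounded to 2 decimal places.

Cross-section at z=7.5: (-10.91,-0.77) (0.00,-11.44) (3.76,-5.38) (-1.31,0.23) (-7.37,3.99)

t = z/height = 7.5/12 = 0.625
s = 1 + (scale-1)·z/height = 1 + (2.4-1)·7.5/12 = 1.875000
θ = twist·z/height = 56°·7.5/12 = 35.0000° = 0.610865 rad
cos θ = 0.819152, sin θ = 0.573576 (intermediates below are computed at full precision and shown rounded to 5 d.p.)
v1: (-5,3) → rotate → (-5.81649,-0.41043) → ×s → (-10.90592,-0.76955) → (-10.91,-0.77)
v2: (-3.5,-5) → rotate → (0.00085,-6.10328) → ×s → (0.00159,-11.44365) → (0.00,-11.44)
v3: (0,-3.5) → rotate → (2.00752,-2.86703) → ×s → (3.76410,-5.37569) → (3.76,-5.38)
v4: (-0.5,0.5) → rotate → (-0.69636,0.12279) → ×s → (-1.30568,0.23023) → (-1.31,0.23)
v5: (-2,4) → rotate → (-3.93261,2.12946) → ×s → (-7.37364,3.99273) → (-7.37,3.99)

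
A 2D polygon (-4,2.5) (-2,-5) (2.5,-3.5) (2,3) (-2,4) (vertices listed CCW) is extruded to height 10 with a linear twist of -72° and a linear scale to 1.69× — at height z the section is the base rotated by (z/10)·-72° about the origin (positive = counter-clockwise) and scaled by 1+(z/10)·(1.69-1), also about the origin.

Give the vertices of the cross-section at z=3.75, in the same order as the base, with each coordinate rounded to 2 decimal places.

t = z/height = 3.75/10 = 0.375
s = 1 + (scale-1)·z/height = 1 + (1.69-1)·3.75/10 = 1.258750
θ = twist·z/height = -72°·3.75/10 = -27.0000° = -0.471239 rad
cos θ = 0.891007, sin θ = -0.453990 (intermediates below are computed at full precision and shown rounded to 5 d.p.)
v1: (-4,2.5) → rotate → (-2.42905,4.04348) → ×s → (-3.05757,5.08973) → (-3.06,5.09)
v2: (-2,-5) → rotate → (-4.05197,-3.54705) → ×s → (-5.10041,-4.46485) → (-5.10,-4.46)
v3: (2.5,-3.5) → rotate → (0.63855,-4.25350) → ×s → (0.80377,-5.35409) → (0.80,-5.35)
v4: (2,3) → rotate → (3.14398,1.76504) → ×s → (3.95749,2.22174) → (3.96,2.22)
v5: (-2,4) → rotate → (0.03395,4.47201) → ×s → (0.04273,5.62914) → (0.04,5.63)

Cross-section at z=3.75: (-3.06,5.09) (-5.10,-4.46) (0.80,-5.35) (3.96,2.22) (0.04,5.63)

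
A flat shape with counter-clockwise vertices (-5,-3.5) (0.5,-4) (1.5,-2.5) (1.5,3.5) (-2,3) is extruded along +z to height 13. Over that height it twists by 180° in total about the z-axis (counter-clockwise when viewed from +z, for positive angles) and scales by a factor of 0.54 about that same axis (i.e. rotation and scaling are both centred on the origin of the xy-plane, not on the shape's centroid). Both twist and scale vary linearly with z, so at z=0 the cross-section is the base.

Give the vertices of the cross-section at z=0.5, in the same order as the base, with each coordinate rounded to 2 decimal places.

t = z/height = 0.5/13 = 0.0384615
s = 1 + (scale-1)·z/height = 1 + (0.54-1)·0.5/13 = 0.982308
θ = twist·z/height = 180°·0.5/13 = 6.9231° = 0.120830 rad
cos θ = 0.992709, sin θ = 0.120537 (intermediates below are computed at full precision and shown rounded to 5 d.p.)
v1: (-5,-3.5) → rotate → (-4.54167,-4.07716) → ×s → (-4.46131,-4.00503) → (-4.46,-4.01)
v2: (0.5,-4) → rotate → (0.97850,-3.91057) → ×s → (0.96119,-3.84138) → (0.96,-3.84)
v3: (1.5,-2.5) → rotate → (1.79041,-2.30097) → ×s → (1.75873,-2.26026) → (1.76,-2.26)
v4: (1.5,3.5) → rotate → (1.06718,3.65529) → ×s → (1.04830,3.59062) → (1.05,3.59)
v5: (-2,3) → rotate → (-2.34703,2.73705) → ×s → (-2.30550,2.68863) → (-2.31,2.69)

Cross-section at z=0.5: (-4.46,-4.01) (0.96,-3.84) (1.76,-2.26) (1.05,3.59) (-2.31,2.69)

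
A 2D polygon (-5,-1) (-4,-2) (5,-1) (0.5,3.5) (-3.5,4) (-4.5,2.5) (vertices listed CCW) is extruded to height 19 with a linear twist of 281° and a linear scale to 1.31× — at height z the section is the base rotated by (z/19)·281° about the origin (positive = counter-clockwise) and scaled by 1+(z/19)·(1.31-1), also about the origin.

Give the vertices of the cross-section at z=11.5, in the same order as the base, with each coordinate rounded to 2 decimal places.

t = z/height = 11.5/19 = 0.605263
s = 1 + (scale-1)·z/height = 1 + (1.31-1)·11.5/19 = 1.187632
θ = twist·z/height = 281°·11.5/19 = 170.0789° = 2.968438 rad
cos θ = -0.985046, sin θ = 0.172291 (intermediates below are computed at full precision and shown rounded to 5 d.p.)
v1: (-5,-1) → rotate → (5.09752,0.12359) → ×s → (6.05398,0.14678) → (6.05,0.15)
v2: (-4,-2) → rotate → (4.28477,1.28093) → ×s → (5.08872,1.52127) → (5.09,1.52)
v3: (5,-1) → rotate → (-4.75294,1.84650) → ×s → (-5.64474,2.19296) → (-5.64,2.19)
v4: (0.5,3.5) → rotate → (-1.09554,-3.36152) → ×s → (-1.30110,-3.99224) → (-1.30,-3.99)
v5: (-3.5,4) → rotate → (2.75850,-4.54320) → ×s → (3.27608,-5.39565) → (3.28,-5.40)
v6: (-4.5,2.5) → rotate → (4.00198,-3.23792) → ×s → (4.75288,-3.84546) → (4.75,-3.85)

Cross-section at z=11.5: (6.05,0.15) (5.09,1.52) (-5.64,2.19) (-1.30,-3.99) (3.28,-5.40) (4.75,-3.85)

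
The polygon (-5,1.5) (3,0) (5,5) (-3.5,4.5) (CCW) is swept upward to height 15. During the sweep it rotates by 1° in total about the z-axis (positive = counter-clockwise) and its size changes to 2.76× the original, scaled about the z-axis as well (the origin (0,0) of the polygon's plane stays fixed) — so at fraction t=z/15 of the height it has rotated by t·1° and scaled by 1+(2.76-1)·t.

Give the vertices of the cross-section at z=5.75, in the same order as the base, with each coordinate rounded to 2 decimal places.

t = z/height = 5.75/15 = 0.383333
s = 1 + (scale-1)·z/height = 1 + (2.76-1)·5.75/15 = 1.674667
θ = twist·z/height = 1°·5.75/15 = 0.3833° = 0.006690 rad
cos θ = 0.999978, sin θ = 0.006690 (intermediates below are computed at full precision and shown rounded to 5 d.p.)
v1: (-5,1.5) → rotate → (-5.00992,1.46651) → ×s → (-8.38995,2.45592) → (-8.39,2.46)
v2: (3,0) → rotate → (2.99993,0.02007) → ×s → (5.02389,0.03361) → (5.02,0.03)
v3: (5,5) → rotate → (4.96644,5.03334) → ×s → (8.31713,8.42917) → (8.32,8.43)
v4: (-3.5,4.5) → rotate → (-3.53003,4.47648) → ×s → (-5.91162,7.49662) → (-5.91,7.50)

Cross-section at z=5.75: (-8.39,2.46) (5.02,0.03) (8.32,8.43) (-5.91,7.50)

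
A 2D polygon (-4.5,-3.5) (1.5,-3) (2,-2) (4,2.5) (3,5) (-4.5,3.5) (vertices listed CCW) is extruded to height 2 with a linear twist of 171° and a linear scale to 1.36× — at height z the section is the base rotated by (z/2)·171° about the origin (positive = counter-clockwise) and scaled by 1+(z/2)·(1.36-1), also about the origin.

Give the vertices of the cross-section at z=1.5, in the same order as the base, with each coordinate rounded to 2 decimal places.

Cross-section at z=1.5: (7.03,-1.74) (1.81,3.85) (0.42,3.57) (-5.64,2.02) (-7.35,-0.94) (0.05,-7.24)

t = z/height = 1.5/2 = 0.75
s = 1 + (scale-1)·z/height = 1 + (1.36-1)·1.5/2 = 1.270000
θ = twist·z/height = 171°·1.5/2 = 128.2500° = 2.238385 rad
cos θ = -0.619094, sin θ = 0.785317 (intermediates below are computed at full precision and shown rounded to 5 d.p.)
v1: (-4.5,-3.5) → rotate → (5.53453,-1.36710) → ×s → (7.02886,-1.73621) → (7.03,-1.74)
v2: (1.5,-3) → rotate → (1.42731,3.03526) → ×s → (1.81268,3.85478) → (1.81,3.85)
v3: (2,-2) → rotate → (0.33245,2.80882) → ×s → (0.42221,3.56720) → (0.42,3.57)
v4: (4,2.5) → rotate → (-4.43967,1.59353) → ×s → (-5.63838,2.02379) → (-5.64,2.02)
v5: (3,5) → rotate → (-5.78387,-0.73952) → ×s → (-7.34551,-0.93919) → (-7.35,-0.94)
v6: (-4.5,3.5) → rotate → (0.03731,-5.70076) → ×s → (0.04739,-7.23996) → (0.05,-7.24)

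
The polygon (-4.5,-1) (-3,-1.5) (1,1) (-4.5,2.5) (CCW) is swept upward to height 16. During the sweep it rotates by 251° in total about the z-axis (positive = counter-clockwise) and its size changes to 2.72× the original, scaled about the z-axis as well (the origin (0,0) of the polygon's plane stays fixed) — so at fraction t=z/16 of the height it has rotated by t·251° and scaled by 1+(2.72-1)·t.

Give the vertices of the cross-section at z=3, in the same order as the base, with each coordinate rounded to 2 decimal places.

Cross-section at z=3: (-3.09,-5.26) (-1.25,-4.26) (-0.07,1.87) (-6.47,-2.10)

t = z/height = 3/16 = 0.1875
s = 1 + (scale-1)·z/height = 1 + (2.72-1)·3/16 = 1.322500
θ = twist·z/height = 251°·3/16 = 47.0625° = 0.821396 rad
cos θ = 0.681200, sin θ = 0.732097 (intermediates below are computed at full precision and shown rounded to 5 d.p.)
v1: (-4.5,-1) → rotate → (-2.33330,-3.97564) → ×s → (-3.08579,-5.25778) → (-3.09,-5.26)
v2: (-3,-1.5) → rotate → (-0.94545,-3.21809) → ×s → (-1.25036,-4.25593) → (-1.25,-4.26)
v3: (1,1) → rotate → (-0.05090,1.41330) → ×s → (-0.06731,1.86909) → (-0.07,1.87)
v4: (-4.5,2.5) → rotate → (-4.89564,-1.59144) → ×s → (-6.47449,-2.10468) → (-6.47,-2.10)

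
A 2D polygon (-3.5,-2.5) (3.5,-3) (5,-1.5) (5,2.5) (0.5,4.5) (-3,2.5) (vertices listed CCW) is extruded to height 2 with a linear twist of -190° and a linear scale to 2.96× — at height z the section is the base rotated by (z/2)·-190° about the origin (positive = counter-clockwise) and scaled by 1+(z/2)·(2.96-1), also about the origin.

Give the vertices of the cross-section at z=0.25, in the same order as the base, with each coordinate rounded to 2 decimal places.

t = z/height = 0.25/2 = 0.125
s = 1 + (scale-1)·z/height = 1 + (2.96-1)·0.25/2 = 1.245000
θ = twist·z/height = -190°·0.25/2 = -23.7500° = -0.414516 rad
cos θ = 0.915311, sin θ = -0.402747 (intermediates below are computed at full precision and shown rounded to 5 d.p.)
v1: (-3.5,-2.5) → rotate → (-4.21046,-0.87867) → ×s → (-5.24202,-1.09394) → (-5.24,-1.09)
v2: (3.5,-3) → rotate → (1.99535,-4.15555) → ×s → (2.48421,-5.17366) → (2.48,-5.17)
v3: (5,-1.5) → rotate → (3.97244,-3.38670) → ×s → (4.94568,-4.21644) → (4.95,-4.22)
v4: (5,2.5) → rotate → (5.58342,0.27455) → ×s → (6.95136,0.34181) → (6.95,0.34)
v5: (0.5,4.5) → rotate → (2.27002,3.91753) → ×s → (2.82617,4.87732) → (2.83,4.88)
v6: (-3,2.5) → rotate → (-1.73907,3.49652) → ×s → (-2.16514,4.35317) → (-2.17,4.35)

Cross-section at z=0.25: (-5.24,-1.09) (2.48,-5.17) (4.95,-4.22) (6.95,0.34) (2.83,4.88) (-2.17,4.35)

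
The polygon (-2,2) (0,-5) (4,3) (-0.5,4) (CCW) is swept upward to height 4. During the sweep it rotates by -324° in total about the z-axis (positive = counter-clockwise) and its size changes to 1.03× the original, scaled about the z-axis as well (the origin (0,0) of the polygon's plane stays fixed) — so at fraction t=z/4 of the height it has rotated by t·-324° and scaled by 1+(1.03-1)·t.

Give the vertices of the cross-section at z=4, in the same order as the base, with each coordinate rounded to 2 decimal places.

Cross-section at z=4: (-2.88,0.46) (3.03,-4.17) (1.52,4.92) (-2.84,3.03)

t = z/height = 4/4 = 1
s = 1 + (scale-1)·z/height = 1 + (1.03-1)·4/4 = 1.030000
θ = twist·z/height = -324°·4/4 = -324.0000° = -5.654867 rad
cos θ = 0.809017, sin θ = 0.587785 (intermediates below are computed at full precision and shown rounded to 5 d.p.)
v1: (-2,2) → rotate → (-2.79360,0.44246) → ×s → (-2.87741,0.45574) → (-2.88,0.46)
v2: (0,-5) → rotate → (2.93893,-4.04508) → ×s → (3.02709,-4.16644) → (3.03,-4.17)
v3: (4,3) → rotate → (1.47271,4.77819) → ×s → (1.51689,4.92154) → (1.52,4.92)
v4: (-0.5,4) → rotate → (-2.75565,2.94218) → ×s → (-2.83832,3.03044) → (-2.84,3.03)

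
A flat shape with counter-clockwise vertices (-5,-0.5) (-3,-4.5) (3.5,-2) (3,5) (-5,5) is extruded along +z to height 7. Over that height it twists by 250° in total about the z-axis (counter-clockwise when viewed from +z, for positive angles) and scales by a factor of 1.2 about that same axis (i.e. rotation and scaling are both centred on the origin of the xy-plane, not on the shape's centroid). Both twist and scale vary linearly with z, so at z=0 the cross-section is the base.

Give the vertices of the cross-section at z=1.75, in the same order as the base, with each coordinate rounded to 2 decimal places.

Cross-section at z=1.75: (-1.96,-4.90) (2.74,-4.98) (3.56,2.29) (-3.20,5.22) (-7.08,-2.23)

t = z/height = 1.75/7 = 0.25
s = 1 + (scale-1)·z/height = 1 + (1.2-1)·1.75/7 = 1.050000
θ = twist·z/height = 250°·1.75/7 = 62.5000° = 1.090831 rad
cos θ = 0.461749, sin θ = 0.887011 (intermediates below are computed at full precision and shown rounded to 5 d.p.)
v1: (-5,-0.5) → rotate → (-1.86524,-4.66593) → ×s → (-1.95850,-4.89922) → (-1.96,-4.90)
v2: (-3,-4.5) → rotate → (2.60630,-4.73890) → ×s → (2.73662,-4.97585) → (2.74,-4.98)
v3: (3.5,-2) → rotate → (3.39014,2.18104) → ×s → (3.55965,2.29009) → (3.56,2.29)
v4: (3,5) → rotate → (-3.04981,4.96978) → ×s → (-3.20230,5.21826) → (-3.20,5.22)
v5: (-5,5) → rotate → (-6.74380,-2.12631) → ×s → (-7.08099,-2.23263) → (-7.08,-2.23)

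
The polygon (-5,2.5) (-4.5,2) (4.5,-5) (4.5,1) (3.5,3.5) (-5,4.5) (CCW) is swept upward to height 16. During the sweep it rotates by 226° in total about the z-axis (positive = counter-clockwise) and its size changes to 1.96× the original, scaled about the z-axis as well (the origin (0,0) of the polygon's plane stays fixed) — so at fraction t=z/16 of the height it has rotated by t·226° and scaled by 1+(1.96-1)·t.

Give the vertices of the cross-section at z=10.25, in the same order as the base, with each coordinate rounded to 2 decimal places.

t = z/height = 10.25/16 = 0.640625
s = 1 + (scale-1)·z/height = 1 + (1.96-1)·10.25/16 = 1.615000
θ = twist·z/height = 226°·10.25/16 = 144.7813° = 2.526910 rad
cos θ = -0.816956, sin θ = 0.576700 (intermediates below are computed at full precision and shown rounded to 5 d.p.)
v1: (-5,2.5) → rotate → (2.64303,-4.92589) → ×s → (4.26850,-7.95531) → (4.27,-7.96)
v2: (-4.5,2) → rotate → (2.52290,-4.22906) → ×s → (4.07449,-6.82993) → (4.07,-6.83)
v3: (4.5,-5) → rotate → (-0.79280,6.67993) → ×s → (-1.28038,10.78809) → (-1.28,10.79)
v4: (4.5,1) → rotate → (-4.25300,1.77819) → ×s → (-6.86860,2.87178) → (-6.87,2.87)
v5: (3.5,3.5) → rotate → (-4.87780,-0.84090) → ×s → (-7.87764,-1.35805) → (-7.88,-1.36)
v6: (-5,4.5) → rotate → (1.48963,-6.55980) → ×s → (2.40576,-10.59408) → (2.41,-10.59)

Cross-section at z=10.25: (4.27,-7.96) (4.07,-6.83) (-1.28,10.79) (-6.87,2.87) (-7.88,-1.36) (2.41,-10.59)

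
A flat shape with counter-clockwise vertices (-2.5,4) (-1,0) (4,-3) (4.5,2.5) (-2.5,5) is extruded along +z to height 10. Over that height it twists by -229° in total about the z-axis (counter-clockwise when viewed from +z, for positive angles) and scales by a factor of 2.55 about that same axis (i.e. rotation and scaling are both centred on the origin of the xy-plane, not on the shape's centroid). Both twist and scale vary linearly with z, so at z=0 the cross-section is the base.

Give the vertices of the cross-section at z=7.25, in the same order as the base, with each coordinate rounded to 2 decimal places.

t = z/height = 7.25/10 = 0.725
s = 1 + (scale-1)·z/height = 1 + (2.55-1)·7.25/10 = 2.123750
θ = twist·z/height = -229°·7.25/10 = -166.0250° = -2.897683 rad
cos θ = -0.970401, sin θ = -0.241499 (intermediates below are computed at full precision and shown rounded to 5 d.p.)
v1: (-2.5,4) → rotate → (3.39200,-3.27786) → ×s → (7.20375,-6.96135) → (7.20,-6.96)
v2: (-1,0) → rotate → (0.97040,0.24150) → ×s → (2.06089,0.51288) → (2.06,0.51)
v3: (4,-3) → rotate → (-4.60610,1.94521) → ×s → (-9.78221,4.13114) → (-9.78,4.13)
v4: (4.5,2.5) → rotate → (-3.76306,-3.51275) → ×s → (-7.99180,-7.46019) → (-7.99,-7.46)
v5: (-2.5,5) → rotate → (3.63350,-4.24826) → ×s → (7.71664,-9.02224) → (7.72,-9.02)

Cross-section at z=7.25: (7.20,-6.96) (2.06,0.51) (-9.78,4.13) (-7.99,-7.46) (7.72,-9.02)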